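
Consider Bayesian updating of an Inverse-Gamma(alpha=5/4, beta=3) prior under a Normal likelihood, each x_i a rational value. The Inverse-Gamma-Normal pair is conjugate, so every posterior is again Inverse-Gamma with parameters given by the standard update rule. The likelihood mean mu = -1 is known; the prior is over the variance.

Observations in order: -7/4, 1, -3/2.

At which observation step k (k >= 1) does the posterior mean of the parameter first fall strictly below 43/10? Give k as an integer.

k = 2

obs 1: x=-7/4 → posterior Inverse-Gamma(7/4, 105/32)
obs 2: x=1 → posterior Inverse-Gamma(9/4, 169/32)
obs 3: x=-3/2 → posterior Inverse-Gamma(11/4, 173/32)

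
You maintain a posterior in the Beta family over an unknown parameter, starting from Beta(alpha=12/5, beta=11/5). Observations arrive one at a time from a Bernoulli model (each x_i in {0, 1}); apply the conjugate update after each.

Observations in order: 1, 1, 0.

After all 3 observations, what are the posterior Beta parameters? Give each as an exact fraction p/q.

obs 1: x=1 → posterior Beta(17/5, 11/5)
obs 2: x=1 → posterior Beta(22/5, 11/5)
obs 3: x=0 → posterior Beta(22/5, 16/5)

alpha=22/5, beta=16/5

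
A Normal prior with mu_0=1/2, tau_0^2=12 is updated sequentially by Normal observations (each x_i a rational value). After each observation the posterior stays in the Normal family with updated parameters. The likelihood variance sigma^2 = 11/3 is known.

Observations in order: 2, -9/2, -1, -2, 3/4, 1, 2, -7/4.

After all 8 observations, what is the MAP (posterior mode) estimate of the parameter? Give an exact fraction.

obs 1: x=2 → posterior Normal(155/94, 132/47)
obs 2: x=-9/2 → posterior Normal(-169/166, 132/83)
obs 3: x=-1 → posterior Normal(-241/238, 132/119)
obs 4: x=-2 → posterior Normal(-77/62, 132/155)
obs 5: x=3/4 → posterior Normal(-331/382, 132/191)
obs 6: x=1 → posterior Normal(-259/454, 132/227)
obs 7: x=2 → posterior Normal(-115/526, 132/263)
obs 8: x=-7/4 → posterior Normal(-241/598, 132/299)

-241/598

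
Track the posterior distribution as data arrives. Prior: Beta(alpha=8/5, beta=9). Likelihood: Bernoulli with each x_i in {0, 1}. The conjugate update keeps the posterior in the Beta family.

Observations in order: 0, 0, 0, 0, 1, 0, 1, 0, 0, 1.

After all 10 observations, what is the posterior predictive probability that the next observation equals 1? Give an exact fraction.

obs 1: x=0 → posterior Beta(8/5, 10)
obs 2: x=0 → posterior Beta(8/5, 11)
obs 3: x=0 → posterior Beta(8/5, 12)
obs 4: x=0 → posterior Beta(8/5, 13)
obs 5: x=1 → posterior Beta(13/5, 13)
obs 6: x=0 → posterior Beta(13/5, 14)
obs 7: x=1 → posterior Beta(18/5, 14)
obs 8: x=0 → posterior Beta(18/5, 15)
obs 9: x=0 → posterior Beta(18/5, 16)
obs 10: x=1 → posterior Beta(23/5, 16)

23/103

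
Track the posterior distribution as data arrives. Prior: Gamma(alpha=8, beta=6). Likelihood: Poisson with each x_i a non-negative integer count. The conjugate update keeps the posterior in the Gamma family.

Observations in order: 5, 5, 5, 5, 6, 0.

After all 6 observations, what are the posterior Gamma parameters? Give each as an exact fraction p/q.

alpha=34, beta=12

obs 1: x=5 → posterior Gamma(13, 7)
obs 2: x=5 → posterior Gamma(18, 8)
obs 3: x=5 → posterior Gamma(23, 9)
obs 4: x=5 → posterior Gamma(28, 10)
obs 5: x=6 → posterior Gamma(34, 11)
obs 6: x=0 → posterior Gamma(34, 12)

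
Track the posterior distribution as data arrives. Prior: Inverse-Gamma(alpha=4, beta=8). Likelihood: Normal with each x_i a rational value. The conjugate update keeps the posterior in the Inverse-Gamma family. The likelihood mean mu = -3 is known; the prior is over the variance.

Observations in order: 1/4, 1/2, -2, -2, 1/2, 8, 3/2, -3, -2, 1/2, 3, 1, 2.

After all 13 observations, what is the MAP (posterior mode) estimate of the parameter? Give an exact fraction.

obs 1: x=1/4 → posterior Inverse-Gamma(9/2, 425/32)
obs 2: x=1/2 → posterior Inverse-Gamma(5, 621/32)
obs 3: x=-2 → posterior Inverse-Gamma(11/2, 637/32)
obs 4: x=-2 → posterior Inverse-Gamma(6, 653/32)
obs 5: x=1/2 → posterior Inverse-Gamma(13/2, 849/32)
obs 6: x=8 → posterior Inverse-Gamma(7, 2785/32)
obs 7: x=3/2 → posterior Inverse-Gamma(15/2, 3109/32)
obs 8: x=-3 → posterior Inverse-Gamma(8, 3109/32)
obs 9: x=-2 → posterior Inverse-Gamma(17/2, 3125/32)
obs 10: x=1/2 → posterior Inverse-Gamma(9, 3321/32)
obs 11: x=3 → posterior Inverse-Gamma(19/2, 3897/32)
obs 12: x=1 → posterior Inverse-Gamma(10, 4153/32)
obs 13: x=2 → posterior Inverse-Gamma(21/2, 4553/32)

4553/368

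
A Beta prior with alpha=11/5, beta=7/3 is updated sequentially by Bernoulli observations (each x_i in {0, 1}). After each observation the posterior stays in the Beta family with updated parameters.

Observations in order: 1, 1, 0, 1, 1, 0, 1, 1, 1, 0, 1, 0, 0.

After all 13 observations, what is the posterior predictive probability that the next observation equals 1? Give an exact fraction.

153/263

obs 1: x=1 → posterior Beta(16/5, 7/3)
obs 2: x=1 → posterior Beta(21/5, 7/3)
obs 3: x=0 → posterior Beta(21/5, 10/3)
obs 4: x=1 → posterior Beta(26/5, 10/3)
obs 5: x=1 → posterior Beta(31/5, 10/3)
obs 6: x=0 → posterior Beta(31/5, 13/3)
obs 7: x=1 → posterior Beta(36/5, 13/3)
obs 8: x=1 → posterior Beta(41/5, 13/3)
obs 9: x=1 → posterior Beta(46/5, 13/3)
obs 10: x=0 → posterior Beta(46/5, 16/3)
obs 11: x=1 → posterior Beta(51/5, 16/3)
obs 12: x=0 → posterior Beta(51/5, 19/3)
obs 13: x=0 → posterior Beta(51/5, 22/3)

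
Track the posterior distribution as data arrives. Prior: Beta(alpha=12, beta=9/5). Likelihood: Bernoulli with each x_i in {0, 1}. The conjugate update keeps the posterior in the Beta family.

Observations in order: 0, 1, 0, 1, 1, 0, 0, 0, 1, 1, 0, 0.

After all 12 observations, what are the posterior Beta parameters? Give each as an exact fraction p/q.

alpha=17, beta=44/5

obs 1: x=0 → posterior Beta(12, 14/5)
obs 2: x=1 → posterior Beta(13, 14/5)
obs 3: x=0 → posterior Beta(13, 19/5)
obs 4: x=1 → posterior Beta(14, 19/5)
obs 5: x=1 → posterior Beta(15, 19/5)
obs 6: x=0 → posterior Beta(15, 24/5)
obs 7: x=0 → posterior Beta(15, 29/5)
obs 8: x=0 → posterior Beta(15, 34/5)
obs 9: x=1 → posterior Beta(16, 34/5)
obs 10: x=1 → posterior Beta(17, 34/5)
obs 11: x=0 → posterior Beta(17, 39/5)
obs 12: x=0 → posterior Beta(17, 44/5)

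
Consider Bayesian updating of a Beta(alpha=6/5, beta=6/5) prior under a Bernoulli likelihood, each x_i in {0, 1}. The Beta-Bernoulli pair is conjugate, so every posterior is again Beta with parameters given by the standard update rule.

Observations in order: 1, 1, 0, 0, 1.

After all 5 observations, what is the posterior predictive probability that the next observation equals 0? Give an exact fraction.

16/37

obs 1: x=1 → posterior Beta(11/5, 6/5)
obs 2: x=1 → posterior Beta(16/5, 6/5)
obs 3: x=0 → posterior Beta(16/5, 11/5)
obs 4: x=0 → posterior Beta(16/5, 16/5)
obs 5: x=1 → posterior Beta(21/5, 16/5)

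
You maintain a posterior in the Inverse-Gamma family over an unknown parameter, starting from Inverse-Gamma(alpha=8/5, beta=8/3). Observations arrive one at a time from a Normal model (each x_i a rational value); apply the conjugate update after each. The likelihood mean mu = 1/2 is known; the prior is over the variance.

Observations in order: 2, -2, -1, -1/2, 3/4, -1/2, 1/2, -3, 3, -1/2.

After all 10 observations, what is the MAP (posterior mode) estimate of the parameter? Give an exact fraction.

obs 1: x=2 → posterior Inverse-Gamma(21/10, 91/24)
obs 2: x=-2 → posterior Inverse-Gamma(13/5, 83/12)
obs 3: x=-1 → posterior Inverse-Gamma(31/10, 193/24)
obs 4: x=-1/2 → posterior Inverse-Gamma(18/5, 205/24)
obs 5: x=3/4 → posterior Inverse-Gamma(41/10, 823/96)
obs 6: x=-1/2 → posterior Inverse-Gamma(23/5, 871/96)
obs 7: x=1/2 → posterior Inverse-Gamma(51/10, 871/96)
obs 8: x=-3 → posterior Inverse-Gamma(28/5, 1459/96)
obs 9: x=3 → posterior Inverse-Gamma(61/10, 1759/96)
obs 10: x=-1/2 → posterior Inverse-Gamma(33/5, 1807/96)

9035/3648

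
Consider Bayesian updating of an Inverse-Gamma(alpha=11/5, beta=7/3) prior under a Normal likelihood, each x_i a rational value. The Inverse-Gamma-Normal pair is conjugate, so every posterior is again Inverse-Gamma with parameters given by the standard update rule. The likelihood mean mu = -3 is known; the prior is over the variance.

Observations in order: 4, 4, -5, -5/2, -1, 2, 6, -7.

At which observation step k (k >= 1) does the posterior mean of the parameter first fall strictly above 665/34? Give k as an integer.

k = 2

obs 1: x=4 → posterior Inverse-Gamma(27/10, 161/6)
obs 2: x=4 → posterior Inverse-Gamma(16/5, 154/3)
obs 3: x=-5 → posterior Inverse-Gamma(37/10, 160/3)
obs 4: x=-5/2 → posterior Inverse-Gamma(21/5, 1283/24)
obs 5: x=-1 → posterior Inverse-Gamma(47/10, 1331/24)
obs 6: x=2 → posterior Inverse-Gamma(26/5, 1631/24)
obs 7: x=6 → posterior Inverse-Gamma(57/10, 2603/24)
obs 8: x=-7 → posterior Inverse-Gamma(31/5, 2795/24)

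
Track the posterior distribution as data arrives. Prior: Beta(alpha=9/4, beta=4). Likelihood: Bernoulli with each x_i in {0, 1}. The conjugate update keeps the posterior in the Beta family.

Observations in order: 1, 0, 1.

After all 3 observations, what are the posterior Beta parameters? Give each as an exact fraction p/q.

alpha=17/4, beta=5

obs 1: x=1 → posterior Beta(13/4, 4)
obs 2: x=0 → posterior Beta(13/4, 5)
obs 3: x=1 → posterior Beta(17/4, 5)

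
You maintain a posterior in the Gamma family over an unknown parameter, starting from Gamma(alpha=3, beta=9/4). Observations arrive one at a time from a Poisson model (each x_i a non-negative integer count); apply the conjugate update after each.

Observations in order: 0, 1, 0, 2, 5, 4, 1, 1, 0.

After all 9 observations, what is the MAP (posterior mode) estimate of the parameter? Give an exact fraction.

64/45

obs 1: x=0 → posterior Gamma(3, 13/4)
obs 2: x=1 → posterior Gamma(4, 17/4)
obs 3: x=0 → posterior Gamma(4, 21/4)
obs 4: x=2 → posterior Gamma(6, 25/4)
obs 5: x=5 → posterior Gamma(11, 29/4)
obs 6: x=4 → posterior Gamma(15, 33/4)
obs 7: x=1 → posterior Gamma(16, 37/4)
obs 8: x=1 → posterior Gamma(17, 41/4)
obs 9: x=0 → posterior Gamma(17, 45/4)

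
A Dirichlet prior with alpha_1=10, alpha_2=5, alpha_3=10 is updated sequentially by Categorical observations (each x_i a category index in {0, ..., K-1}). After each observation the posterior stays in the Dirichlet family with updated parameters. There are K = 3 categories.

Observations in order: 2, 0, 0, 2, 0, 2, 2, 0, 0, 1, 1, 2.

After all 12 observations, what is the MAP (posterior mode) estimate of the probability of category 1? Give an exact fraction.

obs 1: x=2 → posterior Dirichlet(10, 5, 11)
obs 2: x=0 → posterior Dirichlet(11, 5, 11)
obs 3: x=0 → posterior Dirichlet(12, 5, 11)
obs 4: x=2 → posterior Dirichlet(12, 5, 12)
obs 5: x=0 → posterior Dirichlet(13, 5, 12)
obs 6: x=2 → posterior Dirichlet(13, 5, 13)
obs 7: x=2 → posterior Dirichlet(13, 5, 14)
obs 8: x=0 → posterior Dirichlet(14, 5, 14)
obs 9: x=0 → posterior Dirichlet(15, 5, 14)
obs 10: x=1 → posterior Dirichlet(15, 6, 14)
obs 11: x=1 → posterior Dirichlet(15, 7, 14)
obs 12: x=2 → posterior Dirichlet(15, 7, 15)

3/17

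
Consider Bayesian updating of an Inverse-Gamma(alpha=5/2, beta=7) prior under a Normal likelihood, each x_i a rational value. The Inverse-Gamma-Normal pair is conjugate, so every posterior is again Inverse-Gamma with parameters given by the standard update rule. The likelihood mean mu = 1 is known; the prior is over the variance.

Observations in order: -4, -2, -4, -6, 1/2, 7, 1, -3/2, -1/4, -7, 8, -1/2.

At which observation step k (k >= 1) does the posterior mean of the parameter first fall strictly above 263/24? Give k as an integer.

obs 1: x=-4 → posterior Inverse-Gamma(3, 39/2)
obs 2: x=-2 → posterior Inverse-Gamma(7/2, 24)
obs 3: x=-4 → posterior Inverse-Gamma(4, 73/2)
obs 4: x=-6 → posterior Inverse-Gamma(9/2, 61)
obs 5: x=1/2 → posterior Inverse-Gamma(5, 489/8)
obs 6: x=7 → posterior Inverse-Gamma(11/2, 633/8)
obs 7: x=1 → posterior Inverse-Gamma(6, 633/8)
obs 8: x=-3/2 → posterior Inverse-Gamma(13/2, 329/4)
obs 9: x=-1/4 → posterior Inverse-Gamma(7, 2657/32)
obs 10: x=-7 → posterior Inverse-Gamma(15/2, 3681/32)
obs 11: x=8 → posterior Inverse-Gamma(8, 4465/32)
obs 12: x=-1/2 → posterior Inverse-Gamma(17/2, 4501/32)

k = 3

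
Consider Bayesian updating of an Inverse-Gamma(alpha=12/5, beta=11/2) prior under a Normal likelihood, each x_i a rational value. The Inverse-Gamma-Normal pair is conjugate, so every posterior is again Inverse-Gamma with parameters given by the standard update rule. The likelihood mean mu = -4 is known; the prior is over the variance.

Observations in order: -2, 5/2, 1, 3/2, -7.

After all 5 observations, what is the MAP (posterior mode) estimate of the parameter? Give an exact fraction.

obs 1: x=-2 → posterior Inverse-Gamma(29/10, 15/2)
obs 2: x=5/2 → posterior Inverse-Gamma(17/5, 229/8)
obs 3: x=1 → posterior Inverse-Gamma(39/10, 329/8)
obs 4: x=3/2 → posterior Inverse-Gamma(22/5, 225/4)
obs 5: x=-7 → posterior Inverse-Gamma(49/10, 243/4)

1215/118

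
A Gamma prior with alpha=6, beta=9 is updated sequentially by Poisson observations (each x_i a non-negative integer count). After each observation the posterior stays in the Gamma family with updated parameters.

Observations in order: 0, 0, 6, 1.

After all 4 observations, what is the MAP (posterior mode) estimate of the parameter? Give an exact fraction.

12/13

obs 1: x=0 → posterior Gamma(6, 10)
obs 2: x=0 → posterior Gamma(6, 11)
obs 3: x=6 → posterior Gamma(12, 12)
obs 4: x=1 → posterior Gamma(13, 13)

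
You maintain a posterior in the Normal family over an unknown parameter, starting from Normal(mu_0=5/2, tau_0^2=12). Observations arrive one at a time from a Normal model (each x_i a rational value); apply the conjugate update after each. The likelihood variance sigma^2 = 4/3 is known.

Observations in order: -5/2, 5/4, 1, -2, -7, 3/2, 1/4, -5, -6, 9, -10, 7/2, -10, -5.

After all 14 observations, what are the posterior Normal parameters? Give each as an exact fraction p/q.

mu_0=-553/254, tau_0^2=12/127

obs 1: x=-5/2 → posterior Normal(-2, 6/5)
obs 2: x=5/4 → posterior Normal(-35/76, 12/19)
obs 3: x=1 → posterior Normal(1/112, 3/7)
obs 4: x=-2 → posterior Normal(-71/148, 12/37)
obs 5: x=-7 → posterior Normal(-323/184, 6/23)
obs 6: x=3/2 → posterior Normal(-269/220, 12/55)
obs 7: x=1/4 → posterior Normal(-65/64, 3/16)
obs 8: x=-5 → posterior Normal(-110/73, 12/73)
obs 9: x=-6 → posterior Normal(-2, 6/41)
obs 10: x=9 → posterior Normal(-83/91, 12/91)
obs 11: x=-10 → posterior Normal(-173/100, 3/25)
obs 12: x=7/2 → posterior Normal(-283/218, 12/109)
obs 13: x=-10 → posterior Normal(-463/236, 6/59)
obs 14: x=-5 → posterior Normal(-553/254, 12/127)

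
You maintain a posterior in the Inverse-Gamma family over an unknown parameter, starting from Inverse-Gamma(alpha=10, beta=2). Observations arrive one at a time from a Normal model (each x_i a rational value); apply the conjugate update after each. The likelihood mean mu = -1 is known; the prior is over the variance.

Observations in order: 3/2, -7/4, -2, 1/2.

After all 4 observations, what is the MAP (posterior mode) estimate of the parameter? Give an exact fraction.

225/416

obs 1: x=3/2 → posterior Inverse-Gamma(21/2, 41/8)
obs 2: x=-7/4 → posterior Inverse-Gamma(11, 173/32)
obs 3: x=-2 → posterior Inverse-Gamma(23/2, 189/32)
obs 4: x=1/2 → posterior Inverse-Gamma(12, 225/32)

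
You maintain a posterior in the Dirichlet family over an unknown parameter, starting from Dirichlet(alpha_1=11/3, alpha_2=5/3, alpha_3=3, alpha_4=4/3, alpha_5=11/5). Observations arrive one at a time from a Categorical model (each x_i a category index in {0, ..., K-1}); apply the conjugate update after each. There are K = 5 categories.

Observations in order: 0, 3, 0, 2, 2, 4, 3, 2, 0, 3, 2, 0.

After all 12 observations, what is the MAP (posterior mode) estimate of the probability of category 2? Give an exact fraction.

90/283

obs 1: x=0 → posterior Dirichlet(14/3, 5/3, 3, 4/3, 11/5)
obs 2: x=3 → posterior Dirichlet(14/3, 5/3, 3, 7/3, 11/5)
obs 3: x=0 → posterior Dirichlet(17/3, 5/3, 3, 7/3, 11/5)
obs 4: x=2 → posterior Dirichlet(17/3, 5/3, 4, 7/3, 11/5)
obs 5: x=2 → posterior Dirichlet(17/3, 5/3, 5, 7/3, 11/5)
obs 6: x=4 → posterior Dirichlet(17/3, 5/3, 5, 7/3, 16/5)
obs 7: x=3 → posterior Dirichlet(17/3, 5/3, 5, 10/3, 16/5)
obs 8: x=2 → posterior Dirichlet(17/3, 5/3, 6, 10/3, 16/5)
obs 9: x=0 → posterior Dirichlet(20/3, 5/3, 6, 10/3, 16/5)
obs 10: x=3 → posterior Dirichlet(20/3, 5/3, 6, 13/3, 16/5)
obs 11: x=2 → posterior Dirichlet(20/3, 5/3, 7, 13/3, 16/5)
obs 12: x=0 → posterior Dirichlet(23/3, 5/3, 7, 13/3, 16/5)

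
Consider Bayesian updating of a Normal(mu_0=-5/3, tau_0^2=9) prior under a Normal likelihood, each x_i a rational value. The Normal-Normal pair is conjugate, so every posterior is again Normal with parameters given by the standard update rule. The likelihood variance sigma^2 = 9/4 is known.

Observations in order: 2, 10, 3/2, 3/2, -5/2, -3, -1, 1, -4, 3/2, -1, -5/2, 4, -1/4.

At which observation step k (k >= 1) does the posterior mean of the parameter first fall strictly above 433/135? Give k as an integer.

k = 2

obs 1: x=2 → posterior Normal(19/15, 9/5)
obs 2: x=10 → posterior Normal(139/27, 1)
obs 3: x=3/2 → posterior Normal(157/39, 9/13)
obs 4: x=3/2 → posterior Normal(175/51, 9/17)
obs 5: x=-5/2 → posterior Normal(145/63, 3/7)
obs 6: x=-3 → posterior Normal(109/75, 9/25)
obs 7: x=-1 → posterior Normal(97/87, 9/29)
obs 8: x=1 → posterior Normal(109/99, 3/11)
obs 9: x=-4 → posterior Normal(61/111, 9/37)
obs 10: x=3/2 → posterior Normal(79/123, 9/41)
obs 11: x=-1 → posterior Normal(67/135, 1/5)
obs 12: x=-5/2 → posterior Normal(37/147, 9/49)
obs 13: x=4 → posterior Normal(85/159, 9/53)
obs 14: x=-1/4 → posterior Normal(82/171, 3/19)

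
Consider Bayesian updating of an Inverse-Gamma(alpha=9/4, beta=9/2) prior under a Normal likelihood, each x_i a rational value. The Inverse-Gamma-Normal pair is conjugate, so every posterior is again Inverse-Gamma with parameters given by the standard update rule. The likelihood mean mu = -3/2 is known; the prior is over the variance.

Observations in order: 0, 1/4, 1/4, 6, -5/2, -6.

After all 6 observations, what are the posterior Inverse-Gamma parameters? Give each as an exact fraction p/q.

obs 1: x=0 → posterior Inverse-Gamma(11/4, 45/8)
obs 2: x=1/4 → posterior Inverse-Gamma(13/4, 229/32)
obs 3: x=1/4 → posterior Inverse-Gamma(15/4, 139/16)
obs 4: x=6 → posterior Inverse-Gamma(17/4, 589/16)
obs 5: x=-5/2 → posterior Inverse-Gamma(19/4, 597/16)
obs 6: x=-6 → posterior Inverse-Gamma(21/4, 759/16)

alpha=21/4, beta=759/16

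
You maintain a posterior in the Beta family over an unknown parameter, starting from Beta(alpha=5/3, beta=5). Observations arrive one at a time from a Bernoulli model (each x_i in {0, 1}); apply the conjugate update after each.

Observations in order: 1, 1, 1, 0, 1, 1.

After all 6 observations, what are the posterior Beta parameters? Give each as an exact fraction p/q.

alpha=20/3, beta=6

obs 1: x=1 → posterior Beta(8/3, 5)
obs 2: x=1 → posterior Beta(11/3, 5)
obs 3: x=1 → posterior Beta(14/3, 5)
obs 4: x=0 → posterior Beta(14/3, 6)
obs 5: x=1 → posterior Beta(17/3, 6)
obs 6: x=1 → posterior Beta(20/3, 6)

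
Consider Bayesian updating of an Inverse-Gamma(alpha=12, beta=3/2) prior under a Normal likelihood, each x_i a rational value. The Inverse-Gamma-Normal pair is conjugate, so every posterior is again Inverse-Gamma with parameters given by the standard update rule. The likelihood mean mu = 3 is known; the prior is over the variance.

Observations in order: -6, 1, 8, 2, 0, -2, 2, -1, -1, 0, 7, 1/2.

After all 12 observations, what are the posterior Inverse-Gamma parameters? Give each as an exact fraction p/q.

obs 1: x=-6 → posterior Inverse-Gamma(25/2, 42)
obs 2: x=1 → posterior Inverse-Gamma(13, 44)
obs 3: x=8 → posterior Inverse-Gamma(27/2, 113/2)
obs 4: x=2 → posterior Inverse-Gamma(14, 57)
obs 5: x=0 → posterior Inverse-Gamma(29/2, 123/2)
obs 6: x=-2 → posterior Inverse-Gamma(15, 74)
obs 7: x=2 → posterior Inverse-Gamma(31/2, 149/2)
obs 8: x=-1 → posterior Inverse-Gamma(16, 165/2)
obs 9: x=-1 → posterior Inverse-Gamma(33/2, 181/2)
obs 10: x=0 → posterior Inverse-Gamma(17, 95)
obs 11: x=7 → posterior Inverse-Gamma(35/2, 103)
obs 12: x=1/2 → posterior Inverse-Gamma(18, 849/8)

alpha=18, beta=849/8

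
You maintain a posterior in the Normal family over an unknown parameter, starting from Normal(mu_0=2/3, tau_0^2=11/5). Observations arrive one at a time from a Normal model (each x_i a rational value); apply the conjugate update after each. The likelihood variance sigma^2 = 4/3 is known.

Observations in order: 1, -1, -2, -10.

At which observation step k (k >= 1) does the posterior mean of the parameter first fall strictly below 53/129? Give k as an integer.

k = 2

obs 1: x=1 → posterior Normal(139/159, 44/53)
obs 2: x=-1 → posterior Normal(20/129, 22/43)
obs 3: x=-2 → posterior Normal(-158/357, 44/119)
obs 4: x=-10 → posterior Normal(-287/114, 11/38)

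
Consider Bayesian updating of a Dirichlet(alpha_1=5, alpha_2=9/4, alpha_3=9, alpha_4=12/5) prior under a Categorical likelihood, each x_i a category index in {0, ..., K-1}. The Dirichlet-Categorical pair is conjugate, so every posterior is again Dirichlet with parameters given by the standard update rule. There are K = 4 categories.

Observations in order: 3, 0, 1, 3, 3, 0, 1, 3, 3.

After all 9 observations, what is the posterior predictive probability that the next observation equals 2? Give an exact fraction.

180/553

obs 1: x=3 → posterior Dirichlet(5, 9/4, 9, 17/5)
obs 2: x=0 → posterior Dirichlet(6, 9/4, 9, 17/5)
obs 3: x=1 → posterior Dirichlet(6, 13/4, 9, 17/5)
obs 4: x=3 → posterior Dirichlet(6, 13/4, 9, 22/5)
obs 5: x=3 → posterior Dirichlet(6, 13/4, 9, 27/5)
obs 6: x=0 → posterior Dirichlet(7, 13/4, 9, 27/5)
obs 7: x=1 → posterior Dirichlet(7, 17/4, 9, 27/5)
obs 8: x=3 → posterior Dirichlet(7, 17/4, 9, 32/5)
obs 9: x=3 → posterior Dirichlet(7, 17/4, 9, 37/5)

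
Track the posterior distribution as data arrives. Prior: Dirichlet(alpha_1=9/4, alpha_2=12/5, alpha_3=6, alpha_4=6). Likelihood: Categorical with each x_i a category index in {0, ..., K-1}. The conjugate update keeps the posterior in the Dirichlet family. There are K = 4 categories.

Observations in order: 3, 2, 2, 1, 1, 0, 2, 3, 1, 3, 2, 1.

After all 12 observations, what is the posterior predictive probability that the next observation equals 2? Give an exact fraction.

obs 1: x=3 → posterior Dirichlet(9/4, 12/5, 6, 7)
obs 2: x=2 → posterior Dirichlet(9/4, 12/5, 7, 7)
obs 3: x=2 → posterior Dirichlet(9/4, 12/5, 8, 7)
obs 4: x=1 → posterior Dirichlet(9/4, 17/5, 8, 7)
obs 5: x=1 → posterior Dirichlet(9/4, 22/5, 8, 7)
obs 6: x=0 → posterior Dirichlet(13/4, 22/5, 8, 7)
obs 7: x=2 → posterior Dirichlet(13/4, 22/5, 9, 7)
obs 8: x=3 → posterior Dirichlet(13/4, 22/5, 9, 8)
obs 9: x=1 → posterior Dirichlet(13/4, 27/5, 9, 8)
obs 10: x=3 → posterior Dirichlet(13/4, 27/5, 9, 9)
obs 11: x=2 → posterior Dirichlet(13/4, 27/5, 10, 9)
obs 12: x=1 → posterior Dirichlet(13/4, 32/5, 10, 9)

200/573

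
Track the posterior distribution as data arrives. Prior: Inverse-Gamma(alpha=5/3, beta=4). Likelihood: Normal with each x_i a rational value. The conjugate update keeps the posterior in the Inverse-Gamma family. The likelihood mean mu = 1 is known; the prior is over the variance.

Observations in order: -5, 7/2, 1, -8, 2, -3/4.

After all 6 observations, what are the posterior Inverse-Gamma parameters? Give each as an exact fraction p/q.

alpha=14/3, beta=2165/32

obs 1: x=-5 → posterior Inverse-Gamma(13/6, 22)
obs 2: x=7/2 → posterior Inverse-Gamma(8/3, 201/8)
obs 3: x=1 → posterior Inverse-Gamma(19/6, 201/8)
obs 4: x=-8 → posterior Inverse-Gamma(11/3, 525/8)
obs 5: x=2 → posterior Inverse-Gamma(25/6, 529/8)
obs 6: x=-3/4 → posterior Inverse-Gamma(14/3, 2165/32)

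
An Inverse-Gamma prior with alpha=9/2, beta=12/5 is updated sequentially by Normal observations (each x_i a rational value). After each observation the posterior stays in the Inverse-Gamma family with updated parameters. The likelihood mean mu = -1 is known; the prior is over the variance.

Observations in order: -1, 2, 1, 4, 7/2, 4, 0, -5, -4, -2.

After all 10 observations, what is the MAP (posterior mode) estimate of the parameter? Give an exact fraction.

obs 1: x=-1 → posterior Inverse-Gamma(5, 12/5)
obs 2: x=2 → posterior Inverse-Gamma(11/2, 69/10)
obs 3: x=1 → posterior Inverse-Gamma(6, 89/10)
obs 4: x=4 → posterior Inverse-Gamma(13/2, 107/5)
obs 5: x=7/2 → posterior Inverse-Gamma(7, 1261/40)
obs 6: x=4 → posterior Inverse-Gamma(15/2, 1761/40)
obs 7: x=0 → posterior Inverse-Gamma(8, 1781/40)
obs 8: x=-5 → posterior Inverse-Gamma(17/2, 2101/40)
obs 9: x=-4 → posterior Inverse-Gamma(9, 2281/40)
obs 10: x=-2 → posterior Inverse-Gamma(19/2, 2301/40)

767/140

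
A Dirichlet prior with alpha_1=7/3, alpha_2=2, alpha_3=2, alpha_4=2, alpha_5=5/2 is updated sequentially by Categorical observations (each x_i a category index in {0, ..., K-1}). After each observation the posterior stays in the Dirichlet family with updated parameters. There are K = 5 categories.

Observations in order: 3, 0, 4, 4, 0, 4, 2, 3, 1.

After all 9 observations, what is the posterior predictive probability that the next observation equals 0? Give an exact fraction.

obs 1: x=3 → posterior Dirichlet(7/3, 2, 2, 3, 5/2)
obs 2: x=0 → posterior Dirichlet(10/3, 2, 2, 3, 5/2)
obs 3: x=4 → posterior Dirichlet(10/3, 2, 2, 3, 7/2)
obs 4: x=4 → posterior Dirichlet(10/3, 2, 2, 3, 9/2)
obs 5: x=0 → posterior Dirichlet(13/3, 2, 2, 3, 9/2)
obs 6: x=4 → posterior Dirichlet(13/3, 2, 2, 3, 11/2)
obs 7: x=2 → posterior Dirichlet(13/3, 2, 3, 3, 11/2)
obs 8: x=3 → posterior Dirichlet(13/3, 2, 3, 4, 11/2)
obs 9: x=1 → posterior Dirichlet(13/3, 3, 3, 4, 11/2)

26/119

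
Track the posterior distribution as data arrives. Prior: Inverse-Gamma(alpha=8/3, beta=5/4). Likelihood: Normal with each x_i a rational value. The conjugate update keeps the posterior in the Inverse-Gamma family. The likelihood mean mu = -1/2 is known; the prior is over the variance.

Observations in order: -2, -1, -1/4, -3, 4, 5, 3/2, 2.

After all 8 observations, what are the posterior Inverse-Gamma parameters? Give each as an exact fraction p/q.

alpha=20/3, beta=1153/32

obs 1: x=-2 → posterior Inverse-Gamma(19/6, 19/8)
obs 2: x=-1 → posterior Inverse-Gamma(11/3, 5/2)
obs 3: x=-1/4 → posterior Inverse-Gamma(25/6, 81/32)
obs 4: x=-3 → posterior Inverse-Gamma(14/3, 181/32)
obs 5: x=4 → posterior Inverse-Gamma(31/6, 505/32)
obs 6: x=5 → posterior Inverse-Gamma(17/3, 989/32)
obs 7: x=3/2 → posterior Inverse-Gamma(37/6, 1053/32)
obs 8: x=2 → posterior Inverse-Gamma(20/3, 1153/32)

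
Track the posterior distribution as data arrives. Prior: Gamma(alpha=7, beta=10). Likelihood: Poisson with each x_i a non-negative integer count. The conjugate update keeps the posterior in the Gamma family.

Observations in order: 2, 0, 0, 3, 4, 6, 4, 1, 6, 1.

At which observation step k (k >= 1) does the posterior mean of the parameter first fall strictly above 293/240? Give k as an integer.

obs 1: x=2 → posterior Gamma(9, 11)
obs 2: x=0 → posterior Gamma(9, 12)
obs 3: x=0 → posterior Gamma(9, 13)
obs 4: x=3 → posterior Gamma(12, 14)
obs 5: x=4 → posterior Gamma(16, 15)
obs 6: x=6 → posterior Gamma(22, 16)
obs 7: x=4 → posterior Gamma(26, 17)
obs 8: x=1 → posterior Gamma(27, 18)
obs 9: x=6 → posterior Gamma(33, 19)
obs 10: x=1 → posterior Gamma(34, 20)

k = 6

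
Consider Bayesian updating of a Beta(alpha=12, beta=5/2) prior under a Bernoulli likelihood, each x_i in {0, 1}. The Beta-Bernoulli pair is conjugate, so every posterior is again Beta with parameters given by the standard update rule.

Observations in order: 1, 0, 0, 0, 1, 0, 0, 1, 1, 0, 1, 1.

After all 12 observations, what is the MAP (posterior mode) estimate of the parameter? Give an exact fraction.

34/49

obs 1: x=1 → posterior Beta(13, 5/2)
obs 2: x=0 → posterior Beta(13, 7/2)
obs 3: x=0 → posterior Beta(13, 9/2)
obs 4: x=0 → posterior Beta(13, 11/2)
obs 5: x=1 → posterior Beta(14, 11/2)
obs 6: x=0 → posterior Beta(14, 13/2)
obs 7: x=0 → posterior Beta(14, 15/2)
obs 8: x=1 → posterior Beta(15, 15/2)
obs 9: x=1 → posterior Beta(16, 15/2)
obs 10: x=0 → posterior Beta(16, 17/2)
obs 11: x=1 → posterior Beta(17, 17/2)
obs 12: x=1 → posterior Beta(18, 17/2)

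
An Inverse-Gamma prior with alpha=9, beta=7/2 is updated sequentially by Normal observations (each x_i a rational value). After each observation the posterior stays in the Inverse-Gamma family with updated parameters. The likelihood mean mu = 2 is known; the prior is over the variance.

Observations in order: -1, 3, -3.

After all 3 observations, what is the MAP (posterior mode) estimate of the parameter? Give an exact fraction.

42/23

obs 1: x=-1 → posterior Inverse-Gamma(19/2, 8)
obs 2: x=3 → posterior Inverse-Gamma(10, 17/2)
obs 3: x=-3 → posterior Inverse-Gamma(21/2, 21)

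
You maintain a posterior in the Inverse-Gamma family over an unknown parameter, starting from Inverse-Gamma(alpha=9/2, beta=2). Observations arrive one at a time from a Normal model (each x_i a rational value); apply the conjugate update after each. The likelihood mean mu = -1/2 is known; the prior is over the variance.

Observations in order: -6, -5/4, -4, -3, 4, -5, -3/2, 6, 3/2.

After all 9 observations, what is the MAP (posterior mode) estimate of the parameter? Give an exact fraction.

2257/320

obs 1: x=-6 → posterior Inverse-Gamma(5, 137/8)
obs 2: x=-5/4 → posterior Inverse-Gamma(11/2, 557/32)
obs 3: x=-4 → posterior Inverse-Gamma(6, 753/32)
obs 4: x=-3 → posterior Inverse-Gamma(13/2, 853/32)
obs 5: x=4 → posterior Inverse-Gamma(7, 1177/32)
obs 6: x=-5 → posterior Inverse-Gamma(15/2, 1501/32)
obs 7: x=-3/2 → posterior Inverse-Gamma(8, 1517/32)
obs 8: x=6 → posterior Inverse-Gamma(17/2, 2193/32)
obs 9: x=3/2 → posterior Inverse-Gamma(9, 2257/32)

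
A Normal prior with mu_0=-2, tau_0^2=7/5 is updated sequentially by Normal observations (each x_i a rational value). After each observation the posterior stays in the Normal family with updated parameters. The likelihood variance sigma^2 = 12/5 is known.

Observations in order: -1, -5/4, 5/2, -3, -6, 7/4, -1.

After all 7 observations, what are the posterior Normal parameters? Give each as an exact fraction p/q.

obs 1: x=-1 → posterior Normal(-31/19, 84/95)
obs 2: x=-5/4 → posterior Normal(-159/104, 42/65)
obs 3: x=5/2 → posterior Normal(-89/132, 28/55)
obs 4: x=-3 → posterior Normal(-173/160, 21/50)
obs 5: x=-6 → posterior Normal(-341/188, 84/235)
obs 6: x=7/4 → posterior Normal(-73/54, 14/45)
obs 7: x=-1 → posterior Normal(-80/61, 84/305)

mu_0=-80/61, tau_0^2=84/305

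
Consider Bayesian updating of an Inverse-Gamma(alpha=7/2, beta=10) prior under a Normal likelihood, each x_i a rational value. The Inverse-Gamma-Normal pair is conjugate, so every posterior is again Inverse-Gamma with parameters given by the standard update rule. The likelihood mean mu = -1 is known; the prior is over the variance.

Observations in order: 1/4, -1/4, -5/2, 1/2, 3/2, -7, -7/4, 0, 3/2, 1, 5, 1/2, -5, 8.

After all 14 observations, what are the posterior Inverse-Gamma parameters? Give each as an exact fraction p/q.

obs 1: x=1/4 → posterior Inverse-Gamma(4, 345/32)
obs 2: x=-1/4 → posterior Inverse-Gamma(9/2, 177/16)
obs 3: x=-5/2 → posterior Inverse-Gamma(5, 195/16)
obs 4: x=1/2 → posterior Inverse-Gamma(11/2, 213/16)
obs 5: x=3/2 → posterior Inverse-Gamma(6, 263/16)
obs 6: x=-7 → posterior Inverse-Gamma(13/2, 551/16)
obs 7: x=-7/4 → posterior Inverse-Gamma(7, 1111/32)
obs 8: x=0 → posterior Inverse-Gamma(15/2, 1127/32)
obs 9: x=3/2 → posterior Inverse-Gamma(8, 1227/32)
obs 10: x=1 → posterior Inverse-Gamma(17/2, 1291/32)
obs 11: x=5 → posterior Inverse-Gamma(9, 1867/32)
obs 12: x=1/2 → posterior Inverse-Gamma(19/2, 1903/32)
obs 13: x=-5 → posterior Inverse-Gamma(10, 2159/32)
obs 14: x=8 → posterior Inverse-Gamma(21/2, 3455/32)

alpha=21/2, beta=3455/32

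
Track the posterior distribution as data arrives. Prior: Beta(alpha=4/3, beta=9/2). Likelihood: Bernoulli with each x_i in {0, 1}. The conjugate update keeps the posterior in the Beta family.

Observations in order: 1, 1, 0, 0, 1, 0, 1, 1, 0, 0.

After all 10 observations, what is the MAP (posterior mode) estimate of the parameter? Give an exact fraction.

32/83

obs 1: x=1 → posterior Beta(7/3, 9/2)
obs 2: x=1 → posterior Beta(10/3, 9/2)
obs 3: x=0 → posterior Beta(10/3, 11/2)
obs 4: x=0 → posterior Beta(10/3, 13/2)
obs 5: x=1 → posterior Beta(13/3, 13/2)
obs 6: x=0 → posterior Beta(13/3, 15/2)
obs 7: x=1 → posterior Beta(16/3, 15/2)
obs 8: x=1 → posterior Beta(19/3, 15/2)
obs 9: x=0 → posterior Beta(19/3, 17/2)
obs 10: x=0 → posterior Beta(19/3, 19/2)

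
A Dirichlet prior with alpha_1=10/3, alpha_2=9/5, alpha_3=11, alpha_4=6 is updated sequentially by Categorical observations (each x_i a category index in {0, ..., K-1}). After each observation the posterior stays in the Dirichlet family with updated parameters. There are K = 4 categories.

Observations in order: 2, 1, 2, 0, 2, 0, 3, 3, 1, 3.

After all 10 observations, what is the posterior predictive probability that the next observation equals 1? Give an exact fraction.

57/482

obs 1: x=2 → posterior Dirichlet(10/3, 9/5, 12, 6)
obs 2: x=1 → posterior Dirichlet(10/3, 14/5, 12, 6)
obs 3: x=2 → posterior Dirichlet(10/3, 14/5, 13, 6)
obs 4: x=0 → posterior Dirichlet(13/3, 14/5, 13, 6)
obs 5: x=2 → posterior Dirichlet(13/3, 14/5, 14, 6)
obs 6: x=0 → posterior Dirichlet(16/3, 14/5, 14, 6)
obs 7: x=3 → posterior Dirichlet(16/3, 14/5, 14, 7)
obs 8: x=3 → posterior Dirichlet(16/3, 14/5, 14, 8)
obs 9: x=1 → posterior Dirichlet(16/3, 19/5, 14, 8)
obs 10: x=3 → posterior Dirichlet(16/3, 19/5, 14, 9)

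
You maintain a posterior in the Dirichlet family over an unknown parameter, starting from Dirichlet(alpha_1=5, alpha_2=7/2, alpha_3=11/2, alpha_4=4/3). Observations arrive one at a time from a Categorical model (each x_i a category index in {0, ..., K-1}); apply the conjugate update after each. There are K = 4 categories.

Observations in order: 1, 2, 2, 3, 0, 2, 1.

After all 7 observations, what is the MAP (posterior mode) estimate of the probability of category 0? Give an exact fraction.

3/11

obs 1: x=1 → posterior Dirichlet(5, 9/2, 11/2, 4/3)
obs 2: x=2 → posterior Dirichlet(5, 9/2, 13/2, 4/3)
obs 3: x=2 → posterior Dirichlet(5, 9/2, 15/2, 4/3)
obs 4: x=3 → posterior Dirichlet(5, 9/2, 15/2, 7/3)
obs 5: x=0 → posterior Dirichlet(6, 9/2, 15/2, 7/3)
obs 6: x=2 → posterior Dirichlet(6, 9/2, 17/2, 7/3)
obs 7: x=1 → posterior Dirichlet(6, 11/2, 17/2, 7/3)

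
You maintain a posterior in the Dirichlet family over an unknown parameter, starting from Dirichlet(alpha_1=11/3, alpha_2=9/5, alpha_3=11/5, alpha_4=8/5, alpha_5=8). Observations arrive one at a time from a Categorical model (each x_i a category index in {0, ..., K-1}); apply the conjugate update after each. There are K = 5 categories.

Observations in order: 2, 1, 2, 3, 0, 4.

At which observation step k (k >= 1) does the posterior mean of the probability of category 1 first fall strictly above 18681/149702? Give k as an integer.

obs 1: x=2 → posterior Dirichlet(11/3, 9/5, 16/5, 8/5, 8)
obs 2: x=1 → posterior Dirichlet(11/3, 14/5, 16/5, 8/5, 8)
obs 3: x=2 → posterior Dirichlet(11/3, 14/5, 21/5, 8/5, 8)
obs 4: x=3 → posterior Dirichlet(11/3, 14/5, 21/5, 13/5, 8)
obs 5: x=0 → posterior Dirichlet(14/3, 14/5, 21/5, 13/5, 8)
obs 6: x=4 → posterior Dirichlet(14/3, 14/5, 21/5, 13/5, 9)

k = 2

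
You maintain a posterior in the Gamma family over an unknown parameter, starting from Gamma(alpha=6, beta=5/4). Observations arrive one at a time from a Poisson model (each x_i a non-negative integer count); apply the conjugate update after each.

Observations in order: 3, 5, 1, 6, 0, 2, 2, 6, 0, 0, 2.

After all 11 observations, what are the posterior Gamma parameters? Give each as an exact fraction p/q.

alpha=33, beta=49/4

obs 1: x=3 → posterior Gamma(9, 9/4)
obs 2: x=5 → posterior Gamma(14, 13/4)
obs 3: x=1 → posterior Gamma(15, 17/4)
obs 4: x=6 → posterior Gamma(21, 21/4)
obs 5: x=0 → posterior Gamma(21, 25/4)
obs 6: x=2 → posterior Gamma(23, 29/4)
obs 7: x=2 → posterior Gamma(25, 33/4)
obs 8: x=6 → posterior Gamma(31, 37/4)
obs 9: x=0 → posterior Gamma(31, 41/4)
obs 10: x=0 → posterior Gamma(31, 45/4)
obs 11: x=2 → posterior Gamma(33, 49/4)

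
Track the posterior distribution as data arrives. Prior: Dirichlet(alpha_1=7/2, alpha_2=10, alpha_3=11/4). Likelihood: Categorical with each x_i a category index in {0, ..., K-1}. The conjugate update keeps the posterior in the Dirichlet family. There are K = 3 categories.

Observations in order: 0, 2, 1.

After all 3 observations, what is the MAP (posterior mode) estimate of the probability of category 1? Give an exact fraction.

8/13

obs 1: x=0 → posterior Dirichlet(9/2, 10, 11/4)
obs 2: x=2 → posterior Dirichlet(9/2, 10, 15/4)
obs 3: x=1 → posterior Dirichlet(9/2, 11, 15/4)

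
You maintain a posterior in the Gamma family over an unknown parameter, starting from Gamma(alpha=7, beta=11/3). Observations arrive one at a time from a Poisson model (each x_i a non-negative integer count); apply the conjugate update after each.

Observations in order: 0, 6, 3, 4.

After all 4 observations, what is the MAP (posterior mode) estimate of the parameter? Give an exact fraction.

57/23

obs 1: x=0 → posterior Gamma(7, 14/3)
obs 2: x=6 → posterior Gamma(13, 17/3)
obs 3: x=3 → posterior Gamma(16, 20/3)
obs 4: x=4 → posterior Gamma(20, 23/3)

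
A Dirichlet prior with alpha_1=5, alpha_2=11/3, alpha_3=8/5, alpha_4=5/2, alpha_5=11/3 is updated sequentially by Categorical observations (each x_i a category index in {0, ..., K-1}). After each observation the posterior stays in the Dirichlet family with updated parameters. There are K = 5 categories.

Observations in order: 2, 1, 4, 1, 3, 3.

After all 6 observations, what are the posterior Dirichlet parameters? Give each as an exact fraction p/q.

obs 1: x=2 → posterior Dirichlet(5, 11/3, 13/5, 5/2, 11/3)
obs 2: x=1 → posterior Dirichlet(5, 14/3, 13/5, 5/2, 11/3)
obs 3: x=4 → posterior Dirichlet(5, 14/3, 13/5, 5/2, 14/3)
obs 4: x=1 → posterior Dirichlet(5, 17/3, 13/5, 5/2, 14/3)
obs 5: x=3 → posterior Dirichlet(5, 17/3, 13/5, 7/2, 14/3)
obs 6: x=3 → posterior Dirichlet(5, 17/3, 13/5, 9/2, 14/3)

alpha_1=5, alpha_2=17/3, alpha_3=13/5, alpha_4=9/2, alpha_5=14/3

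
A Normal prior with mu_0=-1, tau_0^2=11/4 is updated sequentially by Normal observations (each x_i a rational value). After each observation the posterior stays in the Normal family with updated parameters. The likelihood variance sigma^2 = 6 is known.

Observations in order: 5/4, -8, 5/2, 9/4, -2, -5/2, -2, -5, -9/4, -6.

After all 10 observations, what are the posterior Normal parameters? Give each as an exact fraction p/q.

mu_0=-1053/536, tau_0^2=33/67

obs 1: x=5/4 → posterior Normal(-41/140, 66/35)
obs 2: x=-8 → posterior Normal(-393/184, 33/23)
obs 3: x=5/2 → posterior Normal(-283/228, 22/19)
obs 4: x=9/4 → posterior Normal(-23/34, 33/34)
obs 5: x=-2 → posterior Normal(-68/79, 66/79)
obs 6: x=-5/2 → posterior Normal(-191/180, 11/15)
obs 7: x=-2 → posterior Normal(-235/202, 66/101)
obs 8: x=-5 → posterior Normal(-345/224, 33/56)
obs 9: x=-9/4 → posterior Normal(-263/164, 22/41)
obs 10: x=-6 → posterior Normal(-1053/536, 33/67)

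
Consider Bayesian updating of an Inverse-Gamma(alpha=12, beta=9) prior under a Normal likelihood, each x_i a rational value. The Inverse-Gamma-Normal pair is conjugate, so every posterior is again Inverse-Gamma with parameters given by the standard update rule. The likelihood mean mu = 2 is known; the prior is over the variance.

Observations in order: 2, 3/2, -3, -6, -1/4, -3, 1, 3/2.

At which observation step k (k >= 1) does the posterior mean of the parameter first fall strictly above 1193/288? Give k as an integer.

obs 1: x=2 → posterior Inverse-Gamma(25/2, 9)
obs 2: x=3/2 → posterior Inverse-Gamma(13, 73/8)
obs 3: x=-3 → posterior Inverse-Gamma(27/2, 173/8)
obs 4: x=-6 → posterior Inverse-Gamma(14, 429/8)
obs 5: x=-1/4 → posterior Inverse-Gamma(29/2, 1797/32)
obs 6: x=-3 → posterior Inverse-Gamma(15, 2197/32)
obs 7: x=1 → posterior Inverse-Gamma(31/2, 2213/32)
obs 8: x=3/2 → posterior Inverse-Gamma(16, 2217/32)

k = 5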